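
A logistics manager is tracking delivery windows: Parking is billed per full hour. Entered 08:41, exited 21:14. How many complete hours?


Start: 08:41
End: 21:14
Hour difference: 21 - 8 = 13 hours
Minute difference: 14 - 41 = -27 minutes
Total minutes: 753
Complete hours: 753 / 60 = 12 (remainder 33)

12


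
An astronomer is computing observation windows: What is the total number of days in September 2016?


Month: September
Year: 2016
September is a 30-day month
Total: 30 days

30


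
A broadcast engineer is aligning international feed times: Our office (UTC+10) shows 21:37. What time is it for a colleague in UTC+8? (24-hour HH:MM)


Local time: 21:37 at UTC+10 (offset 10h)
Target zone: UTC+8 (offset 8h)
Difference: 8 - (10) = -2 hours
Calculation: 21 + (-2) = 19
Result: 19:37

19:37


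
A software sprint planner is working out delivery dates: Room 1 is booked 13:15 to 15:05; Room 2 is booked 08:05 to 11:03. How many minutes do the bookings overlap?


Interval A: [795, 905] minutes from midnight
Interval B: [485, 663] minutes from midnight
Overlap start = max(795, 485) = 795
Overlap end = min(905, 663) = 663
End <= start, so the intervals do not overlap: 0 minutes

0


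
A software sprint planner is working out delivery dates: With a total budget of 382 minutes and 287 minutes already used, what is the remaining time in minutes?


Total budget: 382 minutes
Time used: 287 minutes
Remaining: 382 - 287 = 95 minutes
Percent used: 75.1%
Percent remaining: 24.9%

95


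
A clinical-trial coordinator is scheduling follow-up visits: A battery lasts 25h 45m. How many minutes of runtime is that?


Hours: 25
Extra minutes: 45
Minutes per hour: 60
Hours to minutes: 25 x 60 = 1500
Total: 1500 + 45 = 1545

1545


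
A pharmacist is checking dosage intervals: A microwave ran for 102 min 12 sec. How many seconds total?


Minutes: 102
Extra seconds: 12
Seconds per minute: 60
Minutes to seconds: 102 x 60 = 6120
Total: 6120 + 12 = 6132

6132


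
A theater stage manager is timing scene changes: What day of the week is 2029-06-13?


Date: 2029-06-13
January 1, 2029 is a Monday
Day of year: 164
Offset from Jan 1: 163 days
163 mod 7 = 2
Result: Wednesday

Wednesday


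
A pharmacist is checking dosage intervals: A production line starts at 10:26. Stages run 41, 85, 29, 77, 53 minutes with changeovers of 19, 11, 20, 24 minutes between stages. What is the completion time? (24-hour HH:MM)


Start: 10:26 = 626 min from midnight
  after task 1 (41 min): 11:07
  after break (19 min): 11:26
  after task 2 (85 min): 12:51
  after break (11 min): 13:02
  after task 3 (29 min): 13:31
  after break (20 min): 13:51
  after task 4 (77 min): 15:08
  after break (24 min): 15:32
  after task 5 (53 min): 16:25
Total elapsed: 359 minutes
End time: 16:25

16:25


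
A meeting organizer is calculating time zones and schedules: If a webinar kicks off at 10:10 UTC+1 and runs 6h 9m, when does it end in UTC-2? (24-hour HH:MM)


Start: 10:10 in UTC+1
Step 1 - add duration:
  minutes: 10 + 9 = 19
  hours: 10 + 6 + 0 = 16
  end in UTC+1: 16:19
Step 2 - convert UTC+1 -> UTC-2:
  offset difference: -2 - (1) = -3 hours
  16 + (-3) = 13 -> mod 24 = 13
Result: 13:19 in UTC-2

13:19


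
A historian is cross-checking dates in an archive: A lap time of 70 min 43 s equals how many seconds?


Minutes: 70
Seconds: 43
Convert minutes to seconds: 70 x 60 = 4200
Add remaining seconds: 4200 + 43 = 4243

4243


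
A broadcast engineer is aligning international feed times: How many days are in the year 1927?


Year: 1927
Check leap year rules:
Divisible by 4? No
1927 is not a leap year
Days: 365

365


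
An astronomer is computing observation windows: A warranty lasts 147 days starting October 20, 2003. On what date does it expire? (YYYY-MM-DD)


Start: 2003-10-20
Adding 147 days
Days remaining in October: 11
After October: 136 days still to add
November 2003: 30 days, 106 remaining
December 2003: 31 days, 75 remaining
January 2004: 31 days, 44 remaining
February 2004: 29 days, 15 remaining
Result: 2004-03-15

2004-03-15


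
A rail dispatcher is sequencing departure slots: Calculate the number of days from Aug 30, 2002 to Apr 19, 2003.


Start date: 2002-08-30
End date: 2003-04-19
Aug 2002: +2 days
Sep 2002: +30 days
Oct 2002: +31 days
... (6 more months)
Total: 232 days

232


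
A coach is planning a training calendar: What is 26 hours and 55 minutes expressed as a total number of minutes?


Hours: 26
Minutes: 55
Convert hours to minutes: 26 x 60 = 1560
Add remaining minutes: 1560 + 55 = 1615

1615


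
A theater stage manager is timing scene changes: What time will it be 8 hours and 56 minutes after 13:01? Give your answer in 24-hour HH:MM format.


Start time: 13:01
Adding: 8 hours 56 minutes
Minutes: 1 + 56 = 57
Hours: 13 + 8 + 0 = 21
Result: 21:57

21:57


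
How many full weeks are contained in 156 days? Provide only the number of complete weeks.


Total days: 156
Days per week: 7
Division: 156 / 7 = 22 remainder 2
Complete weeks: 22
Remaining days: 2

22


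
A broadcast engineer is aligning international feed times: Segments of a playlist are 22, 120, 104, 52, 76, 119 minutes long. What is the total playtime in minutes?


Durations: 22, 120, 104, 52, 76, 119
Running sum: 22
+ 120 = 142
+ 104 = 246
+ 52 = 298
+ 76 = 374
+ 119 = 493
Total duration: 493 minutes
That is 8 hours and 13 minutes

493


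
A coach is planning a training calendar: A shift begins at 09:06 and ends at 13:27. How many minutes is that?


Start time: 09:06 = 546 minutes from midnight
End time: 13:27 = 807 minutes from midnight
Difference: 807 - 546 = 261 minutes
That is 4 hours and 21 minutes

261


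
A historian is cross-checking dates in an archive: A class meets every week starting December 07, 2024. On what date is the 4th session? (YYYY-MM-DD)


First occurrence: 2024-12-07 (occurrence 1)
Each occurrence is 7 days after the previous.
Occurrence 4 is 3 weeks after the first.
3 weeks = 21 days
2024-12-07 + 21 days = 2024-12-28

2024-12-28


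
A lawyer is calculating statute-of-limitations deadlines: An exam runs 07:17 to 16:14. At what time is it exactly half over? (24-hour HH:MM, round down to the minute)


Start time: 07:17 = 437 minutes from midnight
End time: 16:14 = 974 minutes from midnight
Sum: 437 + 974 = 1411
Midpoint: 1411 / 2 = 705 minutes
Convert: 705 / 60 = 11 hours, 45 minutes
Result: 11:45

11:45


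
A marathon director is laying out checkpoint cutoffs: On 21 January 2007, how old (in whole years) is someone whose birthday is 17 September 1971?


Birth: 1971-09-17
Reference: 2007-01-21
Year difference: 2007 - 1971 = 36
Has birthday (09-17) occurred by 01-21? No
Birthday not yet reached this year -> subtract 1
Age in full years: 35

35


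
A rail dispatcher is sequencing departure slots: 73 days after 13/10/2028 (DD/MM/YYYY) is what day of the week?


Start: 2028-10-13 (Friday)
Step 1 - find target date: add 73 days
  2028-10-13 + 73 days = 2028-12-25
Step 2 - day of week:
  73 mod 7 = 3
  Friday + 3 days -> Monday
Result: Monday (2028-12-25)

Monday


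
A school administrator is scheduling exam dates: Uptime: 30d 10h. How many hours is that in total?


Days: 30
Extra hours: 10
Hours per day: 24
Days to hours: 30 x 24 = 720
Total: 720 + 10 = 730

730


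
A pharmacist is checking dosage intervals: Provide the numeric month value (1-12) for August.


Calendar month order:
7. July
8. August <--
9. September
August is month number 8

8


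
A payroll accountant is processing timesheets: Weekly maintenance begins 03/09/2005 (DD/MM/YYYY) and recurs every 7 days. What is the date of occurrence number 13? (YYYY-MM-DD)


First occurrence: 2005-09-03 (occurrence 1)
Each occurrence is 7 days after the previous.
Occurrence 13 is 12 weeks after the first.
12 weeks = 84 days
2005-09-03 + 84 days = 2005-11-26

2005-11-26


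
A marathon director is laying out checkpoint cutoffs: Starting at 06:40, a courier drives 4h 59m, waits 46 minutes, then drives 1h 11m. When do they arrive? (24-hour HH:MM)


Depart: 06:40
Leg 1: +299 min -> 11:39
Layover: +46 min -> 12:25
Leg 2: +71 min -> 13:36
Total travel: 416 minutes = 6h 56m
Arrival: 13:36

13:36


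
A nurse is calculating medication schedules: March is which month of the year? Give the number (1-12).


Calendar month order:
2. February
3. March <--
4. April
March is month number 3

3


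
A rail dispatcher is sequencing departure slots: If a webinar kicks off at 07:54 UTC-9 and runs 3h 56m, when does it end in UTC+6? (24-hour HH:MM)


Start: 07:54 in UTC-9
Step 1 - add duration:
  minutes: 54 + 56 = 110 (carry 1h)
  hours: 7 + 3 + 1 = 11
  end in UTC-9: 11:50
Step 2 - convert UTC-9 -> UTC+6:
  offset difference: 6 - (-9) = 15 hours
  11 + (15) = 26 -> mod 24 = 2
Result: 02:50 in UTC+6

02:50


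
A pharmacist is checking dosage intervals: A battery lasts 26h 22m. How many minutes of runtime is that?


Hours: 26
Extra minutes: 22
Minutes per hour: 60
Hours to minutes: 26 x 60 = 1560
Total: 1560 + 22 = 1582

1582


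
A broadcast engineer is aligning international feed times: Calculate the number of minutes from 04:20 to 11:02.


Start time: 04:20 = 260 minutes from midnight
End time: 11:02 = 662 minutes from midnight
Difference: 662 - 260 = 402 minutes
That is 6 hours and 42 minutes

402


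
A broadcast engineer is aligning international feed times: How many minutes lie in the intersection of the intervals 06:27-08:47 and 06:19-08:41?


Interval A: [387, 527] minutes from midnight
Interval B: [379, 521] minutes from midnight
Overlap start = max(387, 379) = 387
Overlap end = min(527, 521) = 521
Overlap = 521 - 387 = 134 minutes

134


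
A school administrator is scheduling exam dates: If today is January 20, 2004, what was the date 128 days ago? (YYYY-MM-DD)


Start: 2004-01-20
Subtracting 128 days
Days already passed in January: 20
After going back through January: 108 more days to subtract
December 2003: 31 days, 77 remaining
November 2003: 30 days, 47 remaining
October 2003: 31 days, 16 remaining
September 2003 has 30 days, need 16
Result: 2003-09-14

2003-09-14


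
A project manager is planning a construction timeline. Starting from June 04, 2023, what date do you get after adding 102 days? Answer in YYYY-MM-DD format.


Start: 2023-06-04
Adding 102 days
Days remaining in June: 26
After June: 76 days still to add
July 2023: 31 days, 45 remaining
August 2023: 31 days, 14 remaining
September 2023 has 30 days, need 14
Result: 2023-09-14

2023-09-14


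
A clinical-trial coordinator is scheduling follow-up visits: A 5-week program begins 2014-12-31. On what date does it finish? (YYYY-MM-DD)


Start: 2014-12-31
Weeks to add: 5
Convert to days: 5 x 7 = 35 days
Add 35 days to 2014-12-31
Result: 2015-02-04

2015-02-04


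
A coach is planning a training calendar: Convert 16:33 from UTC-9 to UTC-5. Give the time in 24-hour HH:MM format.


Local time: 16:33 at UTC-9 (offset -9h)
Target zone: UTC-5 (offset -5h)
Difference: -5 - (-9) = 4 hours
Calculation: 16 + (4) = 20
Result: 20:33

20:33


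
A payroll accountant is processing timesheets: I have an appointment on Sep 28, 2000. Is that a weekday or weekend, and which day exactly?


Date: 2000-09-28
January 1, 2000 is a Saturday
Day of year: 272
Offset from Jan 1: 271 days
271 mod 7 = 5
Result: Thursday

Thursday


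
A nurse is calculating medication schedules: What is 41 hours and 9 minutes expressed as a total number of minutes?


Hours: 41
Minutes: 9
Convert hours to minutes: 41 x 60 = 2460
Add remaining minutes: 2460 + 9 = 2469

2469


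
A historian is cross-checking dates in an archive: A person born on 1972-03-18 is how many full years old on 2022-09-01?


Birth: 1972-03-18
Reference: 2022-09-01
Year difference: 2022 - 1972 = 50
Has birthday (03-18) occurred by 09-01? Yes
Age in full years: 50

50


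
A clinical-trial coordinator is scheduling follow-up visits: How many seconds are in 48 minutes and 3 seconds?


Minutes: 48
Seconds: 3
Convert minutes to seconds: 48 x 60 = 2880
Add remaining seconds: 2880 + 3 = 2883

2883


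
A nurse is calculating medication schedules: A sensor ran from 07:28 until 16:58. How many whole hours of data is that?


Start: 07:28
End: 16:58
Hour difference: 16 - 7 = 9 hours
Minute difference: 58 - 28 = 30 minutes
Total minutes: 570
Complete hours: 570 / 60 = 9 (remainder 30)

9


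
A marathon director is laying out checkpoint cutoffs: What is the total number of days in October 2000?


Month: October
Year: 2000
October is a 31-day month
Total: 31 days

31


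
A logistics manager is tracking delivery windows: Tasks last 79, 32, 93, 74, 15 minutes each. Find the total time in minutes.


Durations: 79, 32, 93, 74, 15
Running sum: 79
+ 32 = 111
+ 93 = 204
+ 74 = 278
+ 15 = 293
Total duration: 293 minutes
That is 4 hours and 53 minutes

293


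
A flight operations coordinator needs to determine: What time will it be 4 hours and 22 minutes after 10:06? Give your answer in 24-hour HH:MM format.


Start time: 10:06
Adding: 4 hours 22 minutes
Minutes: 6 + 22 = 28
Hours: 10 + 4 + 0 = 14
Result: 14:28

14:28


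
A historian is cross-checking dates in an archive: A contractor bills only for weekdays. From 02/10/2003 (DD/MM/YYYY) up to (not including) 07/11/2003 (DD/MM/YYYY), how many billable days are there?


Start: 2003-10-02 (Thursday)
End (exclusive): 2003-11-07 (Friday)
Total calendar days: 36
Full weeks: 36 // 7 = 5 -> 25 weekdays
Remaining 1 days starting on Thursday:
  Thu(w) -> 1 weekdays
Total business days: 25 + 1 = 26

26


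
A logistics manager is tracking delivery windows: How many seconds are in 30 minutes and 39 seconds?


Minutes: 30
Extra seconds: 39
Seconds per minute: 60
Minutes to seconds: 30 x 60 = 1800
Total: 1800 + 39 = 1839

1839


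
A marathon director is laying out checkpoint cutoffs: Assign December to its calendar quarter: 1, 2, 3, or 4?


Month: December (month 12)
Q1: January-March (months 1-3)
Q2: April-June (months 4-6)
Q3: July-September (months 7-9)
Q4: October-December (months 10-12)
Month 12 falls in Q4

4


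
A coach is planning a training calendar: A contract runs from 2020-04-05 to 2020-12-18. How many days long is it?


Start date: 2020-04-05
End date: 2020-12-18
Apr 2020: +26 days
May 2020: +31 days
Jun 2020: +30 days
... (6 more months)
Total: 257 days

257


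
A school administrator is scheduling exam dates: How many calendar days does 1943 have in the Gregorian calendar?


Year: 1943
Check leap year rules:
Divisible by 4? No
1943 is not a leap year
Days: 365

365


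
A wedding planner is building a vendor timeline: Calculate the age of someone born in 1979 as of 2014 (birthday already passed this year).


Birth year: 1979
Current year: 2014
Age = current year - birth year
Age = 2014 - 1979 = 35

35


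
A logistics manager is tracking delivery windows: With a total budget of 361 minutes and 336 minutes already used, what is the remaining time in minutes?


Total budget: 361 minutes
Time used: 336 minutes
Remaining: 361 - 336 = 25 minutes
Percent used: 93.1%
Percent remaining: 6.9%

25


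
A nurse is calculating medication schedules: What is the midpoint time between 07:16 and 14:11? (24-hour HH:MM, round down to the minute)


Start time: 07:16 = 436 minutes from midnight
End time: 14:11 = 851 minutes from midnight
Sum: 436 + 851 = 1287
Midpoint: 1287 / 2 = 643 minutes
Convert: 643 / 60 = 10 hours, 43 minutes
Result: 10:43

10:43


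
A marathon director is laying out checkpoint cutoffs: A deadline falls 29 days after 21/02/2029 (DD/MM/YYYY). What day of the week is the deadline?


Start: 2029-02-21 (Wednesday)
Step 1 - find target date: add 29 days
  2029-02-21 + 29 days = 2029-03-22
Step 2 - day of week:
  29 mod 7 = 1
  Wednesday + 1 days -> Thursday
Result: Thursday (2029-03-22)

Thursday


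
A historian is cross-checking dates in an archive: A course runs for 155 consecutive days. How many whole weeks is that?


Total days: 155
Days per week: 7
Division: 155 / 7 = 22 remainder 1
Complete weeks: 22
Remaining days: 1

22


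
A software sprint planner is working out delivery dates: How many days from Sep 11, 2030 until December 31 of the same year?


Start: September 11, 2030
End: December 31, 2030
Days left in September: 19
October: 31
November: 30
December: 31
Sum of remaining months: 92
Total: 19 + 92 = 111

111


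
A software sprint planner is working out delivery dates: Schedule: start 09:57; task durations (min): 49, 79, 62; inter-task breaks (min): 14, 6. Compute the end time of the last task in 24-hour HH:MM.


Start: 09:57 = 597 min from midnight
  after task 1 (49 min): 10:46
  after break (14 min): 11:00
  after task 2 (79 min): 12:19
  after break (6 min): 12:25
  after task 3 (62 min): 13:27
Total elapsed: 210 minutes
End time: 13:27

13:27


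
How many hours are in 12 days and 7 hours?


Days: 12
Extra hours: 7
Hours per day: 24
Days to hours: 12 x 24 = 288
Total: 288 + 7 = 295

295


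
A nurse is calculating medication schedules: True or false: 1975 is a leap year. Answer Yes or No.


Year: 1975
Divisible by 4? 1975 / 4 = 493.75 -> No
Not divisible by 4, so NOT a leap year

No


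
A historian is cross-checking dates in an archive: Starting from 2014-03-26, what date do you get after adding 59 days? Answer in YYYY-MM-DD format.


Start: 2014-03-26
Adding 59 days
Days remaining in March: 5
After March: 54 days still to add
April 2014: 30 days, 24 remaining
May 2014 has 31 days, need 24
Result: 2014-05-24

2014-05-24


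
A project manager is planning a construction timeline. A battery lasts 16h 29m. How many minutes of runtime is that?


Hours: 16
Extra minutes: 29
Minutes per hour: 60
Hours to minutes: 16 x 60 = 960
Total: 960 + 29 = 989

989


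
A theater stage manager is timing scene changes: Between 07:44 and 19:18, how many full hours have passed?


Start: 07:44
End: 19:18
Hour difference: 19 - 7 = 12 hours
Minute difference: 18 - 44 = -26 minutes
Total minutes: 694
Complete hours: 694 / 60 = 11 (remainder 34)

11


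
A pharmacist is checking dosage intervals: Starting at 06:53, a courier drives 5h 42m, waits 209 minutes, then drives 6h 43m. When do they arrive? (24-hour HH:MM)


Depart: 06:53
Leg 1: +342 min -> 12:35
Layover: +209 min -> 16:04
Leg 2: +403 min -> 22:47
Total travel: 954 minutes = 15h 54m
Arrival: 22:47

22:47


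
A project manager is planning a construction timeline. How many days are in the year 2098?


Year: 2098
Check leap year rules:
Divisible by 4? No
2098 is not a leap year
Days: 365

365


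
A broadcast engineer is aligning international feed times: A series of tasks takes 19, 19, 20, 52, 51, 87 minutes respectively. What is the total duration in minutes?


Durations: 19, 19, 20, 52, 51, 87
Running sum: 19
+ 19 = 38
+ 20 = 58
+ 52 = 110
+ 51 = 161
+ 87 = 248
Total duration: 248 minutes
That is 4 hours and 8 minutes

248


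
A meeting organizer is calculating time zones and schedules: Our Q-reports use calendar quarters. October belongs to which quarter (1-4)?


Month: October (month 10)
Q1: January-March (months 1-3)
Q2: April-June (months 4-6)
Q3: July-September (months 7-9)
Q4: October-December (months 10-12)
Month 10 falls in Q4

4


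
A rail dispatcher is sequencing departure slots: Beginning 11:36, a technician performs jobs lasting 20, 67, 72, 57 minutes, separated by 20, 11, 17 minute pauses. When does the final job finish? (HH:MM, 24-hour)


Start: 11:36 = 696 min from midnight
  after task 1 (20 min): 11:56
  after break (20 min): 12:16
  after task 2 (67 min): 13:23
  after break (11 min): 13:34
  after task 3 (72 min): 14:46
  after break (17 min): 15:03
  after task 4 (57 min): 16:00
Total elapsed: 264 minutes
End time: 16:00

16:00


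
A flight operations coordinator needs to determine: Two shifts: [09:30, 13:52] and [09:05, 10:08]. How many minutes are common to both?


Interval A: [570, 832] minutes from midnight
Interval B: [545, 608] minutes from midnight
Overlap start = max(570, 545) = 570
Overlap end = min(832, 608) = 608
Overlap = 608 - 570 = 38 minutes

38


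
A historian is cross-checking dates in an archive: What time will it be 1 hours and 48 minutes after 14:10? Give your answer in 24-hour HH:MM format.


Start time: 14:10
Adding: 1 hours 48 minutes
Minutes: 10 + 48 = 58
Hours: 14 + 1 + 0 = 15
Result: 15:58

15:58


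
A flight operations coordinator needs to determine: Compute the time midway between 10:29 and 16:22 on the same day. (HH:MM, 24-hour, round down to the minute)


Start time: 10:29 = 629 minutes from midnight
End time: 16:22 = 982 minutes from midnight
Sum: 629 + 982 = 1611
Midpoint: 1611 / 2 = 805 minutes
Convert: 805 / 60 = 13 hours, 25 minutes
Result: 13:25

13:25


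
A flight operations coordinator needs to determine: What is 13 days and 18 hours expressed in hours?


Days: 13
Extra hours: 18
Hours per day: 24
Days to hours: 13 x 24 = 312
Total: 312 + 18 = 330

330


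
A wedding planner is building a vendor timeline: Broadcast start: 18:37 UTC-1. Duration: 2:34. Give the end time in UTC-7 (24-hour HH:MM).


Start: 18:37 in UTC-1
Step 1 - add duration:
  minutes: 37 + 34 = 71 (carry 1h)
  hours: 18 + 2 + 1 = 21
  end in UTC-1: 21:11
Step 2 - convert UTC-1 -> UTC-7:
  offset difference: -7 - (-1) = -6 hours
  21 + (-6) = 15 -> mod 24 = 15
Result: 15:11 in UTC-7

15:11


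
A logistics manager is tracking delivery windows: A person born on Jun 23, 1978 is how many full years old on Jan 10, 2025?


Birth: 1978-06-23
Reference: 2025-01-10
Year difference: 2025 - 1978 = 47
Has birthday (06-23) occurred by 01-10? No
Birthday not yet reached this year -> subtract 1
Age in full years: 46

46


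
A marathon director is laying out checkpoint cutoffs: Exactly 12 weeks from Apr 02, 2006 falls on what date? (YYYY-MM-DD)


Start: 2006-04-02
Weeks to add: 12
Convert to days: 12 x 7 = 84 days
Add 84 days to 2006-04-02
Result: 2006-06-25

2006-06-25


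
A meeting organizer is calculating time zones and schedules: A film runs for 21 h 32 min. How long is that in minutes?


Hours: 21
Minutes: 32
Convert hours to minutes: 21 x 60 = 1260
Add remaining minutes: 1260 + 32 = 1292

1292


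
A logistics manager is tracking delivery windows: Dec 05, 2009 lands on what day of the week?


Date: 2009-12-05
January 1, 2009 is a Thursday
Day of year: 339
Offset from Jan 1: 338 days
338 mod 7 = 2
Result: Saturday

Saturday


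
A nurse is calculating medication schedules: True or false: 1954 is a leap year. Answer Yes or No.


Year: 1954
Divisible by 4? 1954 / 4 = 488.5 -> No
Not divisible by 4, so NOT a leap year

No


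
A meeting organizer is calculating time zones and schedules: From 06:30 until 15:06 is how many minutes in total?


Start time: 06:30 = 390 minutes from midnight
End time: 15:06 = 906 minutes from midnight
Difference: 906 - 390 = 516 minutes
That is 8 hours and 36 minutes

516


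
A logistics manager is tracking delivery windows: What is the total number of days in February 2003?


Month: February
Year: 2003
2003 is not a leap year
February has 28 days
Total: 28 days

28


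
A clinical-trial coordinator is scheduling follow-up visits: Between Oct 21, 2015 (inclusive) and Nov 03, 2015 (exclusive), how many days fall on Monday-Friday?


Start: 2015-10-21 (Wednesday)
End (exclusive): 2015-11-03 (Tuesday)
Total calendar days: 13
Full weeks: 13 // 7 = 1 -> 5 weekdays
Remaining 6 days starting on Wednesday:
  Wed(w), Thu(w), Fri(w), Sat(-), Sun(-), Mon(w) -> 4 weekdays
Total business days: 5 + 4 = 9

9


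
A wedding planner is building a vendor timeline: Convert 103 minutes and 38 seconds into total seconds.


Minutes: 103
Seconds: 38
Convert minutes to seconds: 103 x 60 = 6180
Add remaining seconds: 6180 + 38 = 6218

6218


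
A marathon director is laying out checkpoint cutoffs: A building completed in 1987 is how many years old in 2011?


Birth year: 1987
Current year: 2011
Age = current year - birth year
Age = 2011 - 1987 = 24

24


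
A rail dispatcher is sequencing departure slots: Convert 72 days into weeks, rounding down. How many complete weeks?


Total days: 72
Days per week: 7
Division: 72 / 7 = 10 remainder 2
Complete weeks: 10
Remaining days: 2

10


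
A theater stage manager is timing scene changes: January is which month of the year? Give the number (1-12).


Calendar month order:
1. January <--
2. February
January is month number 1

1


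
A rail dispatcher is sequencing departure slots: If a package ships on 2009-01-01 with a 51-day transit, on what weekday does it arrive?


Start: 2009-01-01 (Thursday)
Step 1 - find target date: add 51 days
  2009-01-01 + 51 days = 2009-02-21
Step 2 - day of week:
  51 mod 7 = 2
  Thursday + 2 days -> Saturday
Result: Saturday (2009-02-21)

Saturday


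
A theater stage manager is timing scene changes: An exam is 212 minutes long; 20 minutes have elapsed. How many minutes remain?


Total budget: 212 minutes
Time used: 20 minutes
Remaining: 212 - 20 = 192 minutes
Percent used: 9.4%
Percent remaining: 90.6%

192


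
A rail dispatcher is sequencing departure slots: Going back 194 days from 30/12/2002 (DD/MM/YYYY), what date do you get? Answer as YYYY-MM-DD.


Start: 2002-12-30
Subtracting 194 days
Days already passed in December: 30
After going back through December: 164 more days to subtract
November 2002: 30 days, 134 remaining
October 2002: 31 days, 103 remaining
September 2002: 30 days, 73 remaining
August 2002: 31 days, 42 remaining
Result: 2002-06-19

2002-06-19


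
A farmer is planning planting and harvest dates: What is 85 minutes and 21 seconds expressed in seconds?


Minutes: 85
Extra seconds: 21
Seconds per minute: 60
Minutes to seconds: 85 x 60 = 5100
Total: 5100 + 21 = 5121

5121


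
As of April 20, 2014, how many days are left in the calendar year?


Start: April 20, 2014
End: December 31, 2014
Days left in April: 10
May: 31
June: 30
July: 31
August: 31
... plus remaining months
Sum of remaining months: 245
Total: 10 + 245 = 255

255


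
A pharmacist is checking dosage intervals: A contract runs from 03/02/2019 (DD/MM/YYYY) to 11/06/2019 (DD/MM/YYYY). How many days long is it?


Start date: 2019-02-03
End date: 2019-06-11
Feb 2019: +26 days
Mar 2019: +31 days
Apr 2019: +30 days
May 2019: +31 days
Jun 2019: +10 days
Total: 128 days

128


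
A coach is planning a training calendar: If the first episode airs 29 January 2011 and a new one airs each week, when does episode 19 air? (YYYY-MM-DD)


First occurrence: 2011-01-29 (occurrence 1)
Each occurrence is 7 days after the previous.
Occurrence 19 is 18 weeks after the first.
18 weeks = 126 days
2011-01-29 + 126 days = 2011-06-04

2011-06-04


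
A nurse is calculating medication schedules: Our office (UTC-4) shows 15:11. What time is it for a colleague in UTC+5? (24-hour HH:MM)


Local time: 15:11 at UTC-4 (offset -4h)
Target zone: UTC+5 (offset 5h)
Difference: 5 - (-4) = 9 hours
Calculation: 15 + (9) = 24
Wraparound: (24) mod 24 = 0
Result: 00:11

00:11


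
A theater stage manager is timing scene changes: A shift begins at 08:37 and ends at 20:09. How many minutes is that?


Start time: 08:37 = 517 minutes from midnight
End time: 20:09 = 1209 minutes from midnight
Difference: 1209 - 517 = 692 minutes
That is 11 hours and 32 minutes

692


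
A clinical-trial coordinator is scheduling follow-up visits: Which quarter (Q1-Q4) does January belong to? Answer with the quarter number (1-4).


Month: January (month 1)
Q1: January-March (months 1-3)
Q2: April-June (months 4-6)
Q3: July-September (months 7-9)
Q4: October-December (months 10-12)
Month 1 falls in Q1

1


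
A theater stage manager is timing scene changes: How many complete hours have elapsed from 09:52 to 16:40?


Start: 09:52
End: 16:40
Hour difference: 16 - 9 = 7 hours
Minute difference: 40 - 52 = -12 minutes
Total minutes: 408
Complete hours: 408 / 60 = 6 (remainder 48)

6


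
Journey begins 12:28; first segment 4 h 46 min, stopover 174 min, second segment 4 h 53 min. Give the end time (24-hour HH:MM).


Depart: 12:28
Leg 1: +286 min -> 17:14
Layover: +174 min -> 20:08
Leg 2: +293 min -> 01:01
Total travel: 753 minutes = 12h 33m
Arrival: 01:01

01:01


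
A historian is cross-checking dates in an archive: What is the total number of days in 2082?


Year: 2082
Check leap year rules:
Divisible by 4? No
2082 is not a leap year
Days: 365

365


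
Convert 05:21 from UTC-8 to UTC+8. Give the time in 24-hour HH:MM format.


Local time: 05:21 at UTC-8 (offset -8h)
Target zone: UTC+8 (offset 8h)
Difference: 8 - (-8) = 16 hours
Calculation: 5 + (16) = 21
Result: 21:21

21:21


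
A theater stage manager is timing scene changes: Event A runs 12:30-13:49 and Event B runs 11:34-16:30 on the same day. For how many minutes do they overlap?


Interval A: [750, 829] minutes from midnight
Interval B: [694, 990] minutes from midnight
Overlap start = max(750, 694) = 750
Overlap end = min(829, 990) = 829
Overlap = 829 - 750 = 79 minutes

79


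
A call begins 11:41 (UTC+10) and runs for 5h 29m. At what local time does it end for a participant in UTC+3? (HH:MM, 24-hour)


Start: 11:41 in UTC+10
Step 1 - add duration:
  minutes: 41 + 29 = 70 (carry 1h)
  hours: 11 + 5 + 1 = 17
  end in UTC+10: 17:10
Step 2 - convert UTC+10 -> UTC+3:
  offset difference: 3 - (10) = -7 hours
  17 + (-7) = 10 -> mod 24 = 10
Result: 10:10 in UTC+3

10:10


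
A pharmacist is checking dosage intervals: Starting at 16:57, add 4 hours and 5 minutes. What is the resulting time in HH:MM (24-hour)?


Start time: 16:57
Adding: 4 hours 5 minutes
Minutes: 57 + 5 = 62
Minute overflow: 62 >= 60, so carry 1 hour, minutes = 2
Hours: 16 + 4 + 1 = 21
Result: 21:02

21:02


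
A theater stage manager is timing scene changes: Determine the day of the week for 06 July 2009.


Date: 2009-07-06
January 1, 2009 is a Thursday
Day of year: 187
Offset from Jan 1: 186 days
186 mod 7 = 4
Result: Monday

Monday


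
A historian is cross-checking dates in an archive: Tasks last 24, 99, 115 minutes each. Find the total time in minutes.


Durations: 24, 99, 115
Running sum: 24
+ 99 = 123
+ 115 = 238
Total duration: 238 minutes
That is 3 hours and 58 minutes

238


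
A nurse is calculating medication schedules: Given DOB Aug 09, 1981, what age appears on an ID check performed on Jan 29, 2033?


Birth: 1981-08-09
Reference: 2033-01-29
Year difference: 2033 - 1981 = 52
Has birthday (08-09) occurred by 01-29? No
Birthday not yet reached this year -> subtract 1
Age in full years: 51

51


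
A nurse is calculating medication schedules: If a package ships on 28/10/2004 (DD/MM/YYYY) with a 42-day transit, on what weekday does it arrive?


Start: 2004-10-28 (Thursday)
Step 1 - find target date: add 42 days
  2004-10-28 + 42 days = 2004-12-09
Step 2 - day of week:
  42 mod 7 = 0
  Thursday + 0 days -> Thursday
Result: Thursday (2004-12-09)

Thursday


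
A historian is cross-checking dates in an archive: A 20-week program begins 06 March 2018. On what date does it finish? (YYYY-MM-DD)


Start: 2018-03-06
Weeks to add: 20
Convert to days: 20 x 7 = 140 days
Add 140 days to 2018-03-06
Result: 2018-07-24

2018-07-24


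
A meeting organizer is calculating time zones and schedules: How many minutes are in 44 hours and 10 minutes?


Hours: 44
Minutes: 10
Convert hours to minutes: 44 x 60 = 2640
Add remaining minutes: 2640 + 10 = 2650

2650


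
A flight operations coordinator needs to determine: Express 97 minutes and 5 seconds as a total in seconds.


Minutes: 97
Seconds: 5
Convert minutes to seconds: 97 x 60 = 5820
Add remaining seconds: 5820 + 5 = 5825

5825


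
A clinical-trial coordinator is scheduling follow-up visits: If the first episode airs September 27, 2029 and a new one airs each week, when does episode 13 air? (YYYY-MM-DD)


First occurrence: 2029-09-27 (occurrence 1)
Each occurrence is 7 days after the previous.
Occurrence 13 is 12 weeks after the first.
12 weeks = 84 days
2029-09-27 + 84 days = 2029-12-20

2029-12-20


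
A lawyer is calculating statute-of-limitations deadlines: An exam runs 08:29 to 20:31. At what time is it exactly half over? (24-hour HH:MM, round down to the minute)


Start time: 08:29 = 509 minutes from midnight
End time: 20:31 = 1231 minutes from midnight
Sum: 509 + 1231 = 1740
Midpoint: 1740 / 2 = 870 minutes
Convert: 870 / 60 = 14 hours, 30 minutes
Result: 14:30

14:30


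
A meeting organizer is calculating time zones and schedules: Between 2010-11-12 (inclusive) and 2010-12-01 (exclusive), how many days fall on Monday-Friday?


Start: 2010-11-12 (Friday)
End (exclusive): 2010-12-01 (Wednesday)
Total calendar days: 19
Full weeks: 19 // 7 = 2 -> 10 weekdays
Remaining 5 days starting on Friday:
  Fri(w), Sat(-), Sun(-), Mon(w), Tue(w) -> 3 weekdays
Total business days: 10 + 3 = 13

13


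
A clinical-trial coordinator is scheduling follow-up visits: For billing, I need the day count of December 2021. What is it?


Month: December
Year: 2021
December is a 31-day month
Total: 31 days

31


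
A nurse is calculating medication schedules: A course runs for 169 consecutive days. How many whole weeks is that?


Total days: 169
Days per week: 7
Division: 169 / 7 = 24 remainder 1
Complete weeks: 24
Remaining days: 1

24


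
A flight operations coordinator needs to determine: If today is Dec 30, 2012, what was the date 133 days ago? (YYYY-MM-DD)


Start: 2012-12-30
Subtracting 133 days
Days already passed in December: 30
After going back through December: 103 more days to subtract
November 2012: 30 days, 73 remaining
October 2012: 31 days, 42 remaining
September 2012: 30 days, 12 remaining
August 2012 has 31 days, need 12
Result: 2012-08-19

2012-08-19


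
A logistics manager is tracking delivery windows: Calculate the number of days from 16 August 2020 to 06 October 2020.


Start date: 2020-08-16
End date: 2020-10-06
Aug 2020: +16 days
Sep 2020: +30 days
Oct 2020: +5 days
Total: 51 days

51


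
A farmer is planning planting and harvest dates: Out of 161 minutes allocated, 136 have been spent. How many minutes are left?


Total budget: 161 minutes
Time used: 136 minutes
Remaining: 161 - 136 = 25 minutes
Percent used: 84.5%
Percent remaining: 15.5%

25


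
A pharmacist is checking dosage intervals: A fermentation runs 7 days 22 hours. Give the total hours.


Days: 7
Extra hours: 22
Hours per day: 24
Days to hours: 7 x 24 = 168
Total: 168 + 22 = 190

190


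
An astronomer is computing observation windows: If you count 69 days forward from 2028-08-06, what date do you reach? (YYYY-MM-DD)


Start: 2028-08-06
Adding 69 days
Days remaining in August: 25
After August: 44 days still to add
September 2028: 30 days, 14 remaining
October 2028 has 31 days, need 14
Result: 2028-10-14

2028-10-14


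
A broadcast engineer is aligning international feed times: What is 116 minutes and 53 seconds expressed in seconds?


Minutes: 116
Extra seconds: 53
Seconds per minute: 60
Minutes to seconds: 116 x 60 = 6960
Total: 6960 + 53 = 7013

7013


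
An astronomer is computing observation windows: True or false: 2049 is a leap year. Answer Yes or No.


Year: 2049
Divisible by 4? 2049 / 4 = 512.25 -> No
Not divisible by 4, so NOT a leap year

No


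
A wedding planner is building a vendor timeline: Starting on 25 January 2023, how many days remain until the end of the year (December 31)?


Start: January 25, 2023
End: December 31, 2023
Days left in January: 6
February: 28
March: 31
April: 30
May: 31
... plus remaining months
Sum of remaining months: 334
Total: 6 + 334 = 340

340


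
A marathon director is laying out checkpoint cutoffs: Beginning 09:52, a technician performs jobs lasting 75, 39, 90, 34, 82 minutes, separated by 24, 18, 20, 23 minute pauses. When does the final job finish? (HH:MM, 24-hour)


Start: 09:52 = 592 min from midnight
  after task 1 (75 min): 11:07
  after break (24 min): 11:31
  after task 2 (39 min): 12:10
  after break (18 min): 12:28
  after task 3 (90 min): 13:58
  after break (20 min): 14:18
  after task 4 (34 min): 14:52
  after break (23 min): 15:15
  after task 5 (82 min): 16:37
Total elapsed: 405 minutes
End time: 16:37

16:37


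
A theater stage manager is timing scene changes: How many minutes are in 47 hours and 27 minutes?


Hours: 47
Extra minutes: 27
Minutes per hour: 60
Hours to minutes: 47 x 60 = 2820
Total: 2820 + 27 = 2847

2847


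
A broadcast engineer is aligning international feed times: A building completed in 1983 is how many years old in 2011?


Birth year: 1983
Current year: 2011
Age = current year - birth year
Age = 2011 - 1983 = 28

28


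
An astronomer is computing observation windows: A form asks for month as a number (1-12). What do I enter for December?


Calendar month order:
11. November
12. December <--
December is month number 12

12


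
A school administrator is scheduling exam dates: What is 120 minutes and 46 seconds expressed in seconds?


Minutes: 120
Extra seconds: 46
Seconds per minute: 60
Minutes to seconds: 120 x 60 = 7200
Total: 7200 + 46 = 7246

7246


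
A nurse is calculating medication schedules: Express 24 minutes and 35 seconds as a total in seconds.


Minutes: 24
Seconds: 35
Convert minutes to seconds: 24 x 60 = 1440
Add remaining seconds: 1440 + 35 = 1475

1475


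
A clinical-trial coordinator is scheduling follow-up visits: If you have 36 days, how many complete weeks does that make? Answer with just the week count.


Total days: 36
Days per week: 7
Division: 36 / 7 = 5 remainder 1
Complete weeks: 5
Remaining days: 1

5


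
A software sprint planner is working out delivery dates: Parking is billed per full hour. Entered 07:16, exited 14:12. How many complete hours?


Start: 07:16
End: 14:12
Hour difference: 14 - 7 = 7 hours
Minute difference: 12 - 16 = -4 minutes
Total minutes: 416
Complete hours: 416 / 60 = 6 (remainder 56)

6


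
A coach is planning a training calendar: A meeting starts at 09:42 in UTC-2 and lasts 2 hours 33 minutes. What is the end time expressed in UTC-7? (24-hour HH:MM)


Start: 09:42 in UTC-2
Step 1 - add duration:
  minutes: 42 + 33 = 75 (carry 1h)
  hours: 9 + 2 + 1 = 12
  end in UTC-2: 12:15
Step 2 - convert UTC-2 -> UTC-7:
  offset difference: -7 - (-2) = -5 hours
  12 + (-5) = 7 -> mod 24 = 7
Result: 07:15 in UTC-7

07:15


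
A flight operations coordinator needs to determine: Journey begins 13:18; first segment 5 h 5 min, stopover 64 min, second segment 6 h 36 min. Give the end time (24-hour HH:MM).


Depart: 13:18
Leg 1: +305 min -> 18:23
Layover: +64 min -> 19:27
Leg 2: +396 min -> 02:03
Total travel: 765 minutes = 12h 45m
Arrival: 02:03

02:03


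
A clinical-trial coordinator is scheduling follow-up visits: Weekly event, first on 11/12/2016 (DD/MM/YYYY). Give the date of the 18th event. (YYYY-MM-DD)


First occurrence: 2016-12-11 (occurrence 1)
Each occurrence is 7 days after the previous.
Occurrence 18 is 17 weeks after the first.
17 weeks = 119 days
2016-12-11 + 119 days = 2017-04-09

2017-04-09


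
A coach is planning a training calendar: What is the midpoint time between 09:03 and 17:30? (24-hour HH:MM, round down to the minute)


Start time: 09:03 = 543 minutes from midnight
End time: 17:30 = 1050 minutes from midnight
Sum: 543 + 1050 = 1593
Midpoint: 1593 / 2 = 796 minutes
Convert: 796 / 60 = 13 hours, 16 minutes
Result: 13:16

13:16


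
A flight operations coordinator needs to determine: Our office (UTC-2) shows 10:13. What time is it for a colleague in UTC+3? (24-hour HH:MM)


Local time: 10:13 at UTC-2 (offset -2h)
Target zone: UTC+3 (offset 3h)
Difference: 3 - (-2) = 5 hours
Calculation: 10 + (5) = 15
Result: 15:13

15:13
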